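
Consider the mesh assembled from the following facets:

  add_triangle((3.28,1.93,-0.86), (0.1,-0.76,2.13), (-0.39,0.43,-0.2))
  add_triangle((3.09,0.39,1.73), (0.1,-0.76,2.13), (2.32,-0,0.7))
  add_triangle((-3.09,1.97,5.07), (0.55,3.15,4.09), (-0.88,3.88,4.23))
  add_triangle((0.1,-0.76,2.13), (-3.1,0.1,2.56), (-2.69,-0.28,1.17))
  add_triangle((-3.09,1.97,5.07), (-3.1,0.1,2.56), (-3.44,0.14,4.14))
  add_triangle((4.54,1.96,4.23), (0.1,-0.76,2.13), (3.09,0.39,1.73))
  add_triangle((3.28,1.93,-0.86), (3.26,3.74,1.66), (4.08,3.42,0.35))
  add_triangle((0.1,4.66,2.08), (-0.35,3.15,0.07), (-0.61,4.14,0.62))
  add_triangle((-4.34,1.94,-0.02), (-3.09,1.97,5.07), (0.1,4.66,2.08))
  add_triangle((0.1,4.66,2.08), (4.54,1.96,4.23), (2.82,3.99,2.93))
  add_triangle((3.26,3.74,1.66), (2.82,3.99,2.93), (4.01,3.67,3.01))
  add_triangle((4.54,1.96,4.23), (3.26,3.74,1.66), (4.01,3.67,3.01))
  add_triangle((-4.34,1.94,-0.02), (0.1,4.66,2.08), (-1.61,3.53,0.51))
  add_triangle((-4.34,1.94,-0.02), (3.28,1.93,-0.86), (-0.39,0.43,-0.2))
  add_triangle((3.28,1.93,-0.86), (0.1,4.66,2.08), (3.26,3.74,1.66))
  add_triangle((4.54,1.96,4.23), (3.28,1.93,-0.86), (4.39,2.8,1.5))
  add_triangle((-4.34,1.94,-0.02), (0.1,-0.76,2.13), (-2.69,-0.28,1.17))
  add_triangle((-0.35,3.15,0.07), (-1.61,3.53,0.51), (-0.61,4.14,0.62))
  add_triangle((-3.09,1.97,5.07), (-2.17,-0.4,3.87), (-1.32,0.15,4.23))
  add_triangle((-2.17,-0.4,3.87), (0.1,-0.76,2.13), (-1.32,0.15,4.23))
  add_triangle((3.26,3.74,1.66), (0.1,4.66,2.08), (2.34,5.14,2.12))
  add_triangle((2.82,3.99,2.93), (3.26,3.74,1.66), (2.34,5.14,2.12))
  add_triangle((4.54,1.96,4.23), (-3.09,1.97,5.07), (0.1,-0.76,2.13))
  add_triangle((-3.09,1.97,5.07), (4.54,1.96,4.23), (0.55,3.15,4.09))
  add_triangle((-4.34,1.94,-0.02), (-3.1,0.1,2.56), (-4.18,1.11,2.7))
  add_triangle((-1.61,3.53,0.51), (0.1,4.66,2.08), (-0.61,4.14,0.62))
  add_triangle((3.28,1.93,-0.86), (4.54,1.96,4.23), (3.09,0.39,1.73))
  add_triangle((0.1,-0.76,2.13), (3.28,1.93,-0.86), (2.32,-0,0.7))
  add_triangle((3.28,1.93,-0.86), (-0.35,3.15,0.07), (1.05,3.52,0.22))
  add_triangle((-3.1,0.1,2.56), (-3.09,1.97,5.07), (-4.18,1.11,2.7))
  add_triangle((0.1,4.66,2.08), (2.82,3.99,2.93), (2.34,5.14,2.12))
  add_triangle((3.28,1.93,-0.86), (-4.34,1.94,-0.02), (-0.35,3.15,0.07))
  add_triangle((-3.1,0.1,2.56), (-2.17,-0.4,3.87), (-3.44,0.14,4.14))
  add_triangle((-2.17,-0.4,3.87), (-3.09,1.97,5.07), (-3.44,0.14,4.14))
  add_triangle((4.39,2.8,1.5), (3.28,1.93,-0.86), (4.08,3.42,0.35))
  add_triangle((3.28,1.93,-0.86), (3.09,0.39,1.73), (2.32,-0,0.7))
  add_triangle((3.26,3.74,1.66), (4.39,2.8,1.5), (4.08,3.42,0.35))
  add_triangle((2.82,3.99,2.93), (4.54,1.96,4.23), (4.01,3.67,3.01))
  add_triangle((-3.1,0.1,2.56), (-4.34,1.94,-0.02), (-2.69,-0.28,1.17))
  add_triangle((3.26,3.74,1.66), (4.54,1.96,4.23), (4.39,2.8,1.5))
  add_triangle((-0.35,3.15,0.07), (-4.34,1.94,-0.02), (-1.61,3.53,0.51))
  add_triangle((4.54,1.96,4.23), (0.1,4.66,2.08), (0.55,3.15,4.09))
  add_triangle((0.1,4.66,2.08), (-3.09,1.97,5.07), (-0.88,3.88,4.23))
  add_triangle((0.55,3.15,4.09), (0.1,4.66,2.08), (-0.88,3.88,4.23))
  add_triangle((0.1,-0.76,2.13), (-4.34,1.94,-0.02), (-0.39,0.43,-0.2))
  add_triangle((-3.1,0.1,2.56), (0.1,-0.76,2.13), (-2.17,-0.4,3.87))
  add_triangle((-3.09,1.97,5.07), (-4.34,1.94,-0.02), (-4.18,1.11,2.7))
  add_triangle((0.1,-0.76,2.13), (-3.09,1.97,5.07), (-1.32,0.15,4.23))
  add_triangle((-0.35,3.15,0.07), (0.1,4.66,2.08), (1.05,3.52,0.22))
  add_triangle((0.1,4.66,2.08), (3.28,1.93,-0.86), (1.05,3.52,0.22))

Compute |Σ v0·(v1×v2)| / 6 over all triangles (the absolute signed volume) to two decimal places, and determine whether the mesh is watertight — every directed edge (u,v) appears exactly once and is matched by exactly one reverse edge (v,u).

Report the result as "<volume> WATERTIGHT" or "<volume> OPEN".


Per-triangle v0·(v1×v2)/6:
  t1: -0.6421
  t2: +0.5511
  t3: +3.5105
  t4: +0.8304
  t5: +1.2177
  t6: +2.1532
  t7: +0.0127
  t8: +0.3269
  t9: +16.4164
  t10: +3.1112
  t11: +1.1523
  t12: +0.7390
  t13: +2.4665
  t14: +0.3251
  t15: +4.2278
  t16: +1.6736
  t17: -1.6717
  t18: +0.3036
  t19: +1.7857
  t20: +0.8565
  t21: -0.4141
  t22: +1.6125
  t23: +9.9230
  t24: +8.5743
  t25: +1.1166
  t26: +1.0293
  t27: +3.2441
  t28: -1.0235
  t29: +0.9432
  t30: +1.9953
  t31: +2.3599
  t32: +2.0708
  t33: +0.3467
  t34: +1.7089
  t35: +1.3088
  t36: +0.8742
  t37: +1.5954
  t38: +1.9673
  t39: +1.6608
  t40: +3.6288
  t41: +0.9748
  t42: +8.1192
  t43: +2.9422
  t44: +2.9440
  t45: -0.2913
  t46: +0.2752
  t47: +3.9474
  t48: +0.0769
  t49: +1.4494
  t50: +2.0957
Σ = +106.4020 → |volume| = 106.40

Directed edges: 150 total, each appears once with its reverse present → watertight.

106.40 WATERTIGHT


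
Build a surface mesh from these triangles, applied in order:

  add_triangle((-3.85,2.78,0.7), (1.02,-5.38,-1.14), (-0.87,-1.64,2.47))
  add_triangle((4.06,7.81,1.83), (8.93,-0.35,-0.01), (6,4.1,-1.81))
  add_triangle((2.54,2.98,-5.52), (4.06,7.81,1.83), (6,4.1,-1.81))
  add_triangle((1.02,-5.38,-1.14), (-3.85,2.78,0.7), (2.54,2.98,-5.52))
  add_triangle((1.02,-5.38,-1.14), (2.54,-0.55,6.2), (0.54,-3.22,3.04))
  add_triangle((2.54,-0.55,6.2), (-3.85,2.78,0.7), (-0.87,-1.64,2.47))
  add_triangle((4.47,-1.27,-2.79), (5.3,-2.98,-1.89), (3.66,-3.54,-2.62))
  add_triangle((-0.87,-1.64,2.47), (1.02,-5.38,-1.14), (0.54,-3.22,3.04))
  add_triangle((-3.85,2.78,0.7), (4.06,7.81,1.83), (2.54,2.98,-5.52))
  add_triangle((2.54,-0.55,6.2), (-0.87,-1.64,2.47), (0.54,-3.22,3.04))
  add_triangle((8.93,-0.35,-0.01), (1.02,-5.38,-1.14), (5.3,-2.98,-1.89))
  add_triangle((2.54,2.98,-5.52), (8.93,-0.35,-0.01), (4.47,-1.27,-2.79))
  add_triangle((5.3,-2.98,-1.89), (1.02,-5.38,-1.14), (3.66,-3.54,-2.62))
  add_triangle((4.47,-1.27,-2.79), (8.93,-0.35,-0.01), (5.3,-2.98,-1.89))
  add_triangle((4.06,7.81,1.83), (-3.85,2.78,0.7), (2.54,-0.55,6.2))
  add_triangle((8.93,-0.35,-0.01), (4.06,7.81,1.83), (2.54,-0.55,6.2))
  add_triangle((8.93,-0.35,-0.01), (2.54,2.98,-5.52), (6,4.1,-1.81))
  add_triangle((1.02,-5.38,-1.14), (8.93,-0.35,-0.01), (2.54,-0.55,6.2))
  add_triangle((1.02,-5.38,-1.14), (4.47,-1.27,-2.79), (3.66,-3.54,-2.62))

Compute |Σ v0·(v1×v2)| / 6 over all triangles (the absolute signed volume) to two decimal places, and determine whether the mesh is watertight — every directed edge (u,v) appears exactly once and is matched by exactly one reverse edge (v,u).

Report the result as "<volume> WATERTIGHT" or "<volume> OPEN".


402.34 OPEN

Per-triangle v0·(v1×v2)/6:
  t1: +8.2775
  t2: +33.2250
  t3: +27.7395
  t4: +18.0198
  t5: +8.5288
  t6: +11.6007
  t7: +3.0098
  t8: +3.7635
  t9: +42.7970
  t10: +4.7016
  t11: +10.2750
  t12: +21.7546
  t13: +4.5661
  t14: +8.4211
  t15: +43.8009
  t16: +74.8001
  t17: +27.3324
  t18: +50.0621
  t19: -0.3350
Σ = +402.3405 → |volume| = 402.34

Directed edges: 57 total; 3 unmatched, e.g. (2.54,2.98,-5.52)→(1.02,-5.38,-1.14) → open.


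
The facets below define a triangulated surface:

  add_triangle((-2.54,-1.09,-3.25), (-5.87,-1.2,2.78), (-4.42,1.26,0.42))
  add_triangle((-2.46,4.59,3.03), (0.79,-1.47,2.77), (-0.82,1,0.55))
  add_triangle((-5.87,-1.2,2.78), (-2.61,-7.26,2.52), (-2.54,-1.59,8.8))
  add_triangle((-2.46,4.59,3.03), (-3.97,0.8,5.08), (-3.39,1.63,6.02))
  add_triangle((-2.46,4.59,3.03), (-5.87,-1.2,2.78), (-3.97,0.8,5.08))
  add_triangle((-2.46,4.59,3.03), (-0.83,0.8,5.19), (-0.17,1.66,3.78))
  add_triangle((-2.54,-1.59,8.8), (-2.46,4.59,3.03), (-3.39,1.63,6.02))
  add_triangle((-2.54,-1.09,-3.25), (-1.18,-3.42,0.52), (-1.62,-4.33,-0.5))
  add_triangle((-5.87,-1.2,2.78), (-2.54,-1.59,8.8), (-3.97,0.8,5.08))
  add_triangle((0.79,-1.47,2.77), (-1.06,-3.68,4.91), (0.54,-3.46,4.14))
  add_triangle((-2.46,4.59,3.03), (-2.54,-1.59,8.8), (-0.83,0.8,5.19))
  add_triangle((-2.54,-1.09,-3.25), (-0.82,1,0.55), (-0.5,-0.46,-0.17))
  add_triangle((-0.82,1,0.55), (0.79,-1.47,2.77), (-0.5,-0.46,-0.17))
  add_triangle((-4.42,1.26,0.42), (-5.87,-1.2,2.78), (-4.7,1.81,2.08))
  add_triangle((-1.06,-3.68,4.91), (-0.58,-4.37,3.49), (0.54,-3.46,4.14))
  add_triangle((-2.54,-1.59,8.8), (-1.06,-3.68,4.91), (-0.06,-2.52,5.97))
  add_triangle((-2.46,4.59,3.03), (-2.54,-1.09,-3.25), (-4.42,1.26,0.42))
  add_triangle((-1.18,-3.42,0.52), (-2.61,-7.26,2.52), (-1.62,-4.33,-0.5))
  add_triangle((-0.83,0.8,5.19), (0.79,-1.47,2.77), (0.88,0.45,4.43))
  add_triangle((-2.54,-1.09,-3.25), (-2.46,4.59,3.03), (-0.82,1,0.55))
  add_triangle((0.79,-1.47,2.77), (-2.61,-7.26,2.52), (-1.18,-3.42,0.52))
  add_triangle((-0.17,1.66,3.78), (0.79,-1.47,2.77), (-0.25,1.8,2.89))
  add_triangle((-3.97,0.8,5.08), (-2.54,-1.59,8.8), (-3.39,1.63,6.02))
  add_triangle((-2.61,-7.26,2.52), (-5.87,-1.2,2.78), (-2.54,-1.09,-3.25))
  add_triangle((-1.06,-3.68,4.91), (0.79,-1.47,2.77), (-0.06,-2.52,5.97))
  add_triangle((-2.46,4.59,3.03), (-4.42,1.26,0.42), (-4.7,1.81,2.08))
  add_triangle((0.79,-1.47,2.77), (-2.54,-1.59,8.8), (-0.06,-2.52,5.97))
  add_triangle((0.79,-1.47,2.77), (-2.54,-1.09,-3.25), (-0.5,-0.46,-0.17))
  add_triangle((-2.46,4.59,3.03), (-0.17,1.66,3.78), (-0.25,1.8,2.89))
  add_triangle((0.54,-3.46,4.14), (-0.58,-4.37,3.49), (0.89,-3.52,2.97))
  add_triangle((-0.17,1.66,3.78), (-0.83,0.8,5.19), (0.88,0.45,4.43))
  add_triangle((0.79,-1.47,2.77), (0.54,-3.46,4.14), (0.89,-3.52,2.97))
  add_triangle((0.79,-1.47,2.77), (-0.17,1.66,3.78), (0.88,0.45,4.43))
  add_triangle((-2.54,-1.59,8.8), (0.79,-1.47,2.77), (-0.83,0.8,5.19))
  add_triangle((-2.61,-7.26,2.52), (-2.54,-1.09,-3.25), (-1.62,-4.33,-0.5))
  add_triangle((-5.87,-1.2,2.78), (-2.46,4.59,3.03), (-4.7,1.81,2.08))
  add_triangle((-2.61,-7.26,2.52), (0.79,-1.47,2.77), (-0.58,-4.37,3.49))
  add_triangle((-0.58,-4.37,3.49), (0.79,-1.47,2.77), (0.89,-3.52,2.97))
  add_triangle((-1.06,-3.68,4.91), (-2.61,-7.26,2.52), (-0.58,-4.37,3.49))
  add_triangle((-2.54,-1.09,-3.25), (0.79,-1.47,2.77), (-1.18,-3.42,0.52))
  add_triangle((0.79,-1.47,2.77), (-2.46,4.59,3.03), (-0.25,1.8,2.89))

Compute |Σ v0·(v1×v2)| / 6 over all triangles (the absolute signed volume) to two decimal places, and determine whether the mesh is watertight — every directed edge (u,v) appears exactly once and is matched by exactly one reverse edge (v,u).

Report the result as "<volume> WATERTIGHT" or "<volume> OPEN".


191.55 OPEN

Per-triangle v0·(v1×v2)/6:
  t1: +10.3599
  t2: -0.8126
  t3: +48.6491
  t4: +4.6309
  t5: +13.0029
  t6: +3.3905
  t7: +6.1313
  t8: -1.1834
  t9: +15.3300
  t10: +1.1167
  t11: +9.0743
  t12: -0.4350
  t13: -0.5174
  t14: +4.2271
  t15: +2.0076
  t16: +6.0575
  t17: +6.2649
  t18: +0.1711
  t19: +2.3581
  t20: -0.2867
  t21: +1.1996
  t22: +0.1027
  t23: +5.8165
  t24: +30.0203
  t25: +1.6105
  t26: +3.7107
  t27: +0.9952
  t28: -0.1770
  t29: +0.5307
  t30: +1.2453
  t31: +1.5678
  t32: +0.6000
  t33: -0.9649
  t34: +5.0011
  t35: +4.9281
  t36: +5.7824
  t37: +0.4381
  t38: -1.4637
  t39: +3.7282
  t40: -0.6153
  t41: -2.0423
Σ = +191.5510 → |volume| = 191.55

Directed edges: 123 total; 3 unmatched, e.g. (-2.61,-7.26,2.52)→(-2.54,-1.59,8.8) → open.


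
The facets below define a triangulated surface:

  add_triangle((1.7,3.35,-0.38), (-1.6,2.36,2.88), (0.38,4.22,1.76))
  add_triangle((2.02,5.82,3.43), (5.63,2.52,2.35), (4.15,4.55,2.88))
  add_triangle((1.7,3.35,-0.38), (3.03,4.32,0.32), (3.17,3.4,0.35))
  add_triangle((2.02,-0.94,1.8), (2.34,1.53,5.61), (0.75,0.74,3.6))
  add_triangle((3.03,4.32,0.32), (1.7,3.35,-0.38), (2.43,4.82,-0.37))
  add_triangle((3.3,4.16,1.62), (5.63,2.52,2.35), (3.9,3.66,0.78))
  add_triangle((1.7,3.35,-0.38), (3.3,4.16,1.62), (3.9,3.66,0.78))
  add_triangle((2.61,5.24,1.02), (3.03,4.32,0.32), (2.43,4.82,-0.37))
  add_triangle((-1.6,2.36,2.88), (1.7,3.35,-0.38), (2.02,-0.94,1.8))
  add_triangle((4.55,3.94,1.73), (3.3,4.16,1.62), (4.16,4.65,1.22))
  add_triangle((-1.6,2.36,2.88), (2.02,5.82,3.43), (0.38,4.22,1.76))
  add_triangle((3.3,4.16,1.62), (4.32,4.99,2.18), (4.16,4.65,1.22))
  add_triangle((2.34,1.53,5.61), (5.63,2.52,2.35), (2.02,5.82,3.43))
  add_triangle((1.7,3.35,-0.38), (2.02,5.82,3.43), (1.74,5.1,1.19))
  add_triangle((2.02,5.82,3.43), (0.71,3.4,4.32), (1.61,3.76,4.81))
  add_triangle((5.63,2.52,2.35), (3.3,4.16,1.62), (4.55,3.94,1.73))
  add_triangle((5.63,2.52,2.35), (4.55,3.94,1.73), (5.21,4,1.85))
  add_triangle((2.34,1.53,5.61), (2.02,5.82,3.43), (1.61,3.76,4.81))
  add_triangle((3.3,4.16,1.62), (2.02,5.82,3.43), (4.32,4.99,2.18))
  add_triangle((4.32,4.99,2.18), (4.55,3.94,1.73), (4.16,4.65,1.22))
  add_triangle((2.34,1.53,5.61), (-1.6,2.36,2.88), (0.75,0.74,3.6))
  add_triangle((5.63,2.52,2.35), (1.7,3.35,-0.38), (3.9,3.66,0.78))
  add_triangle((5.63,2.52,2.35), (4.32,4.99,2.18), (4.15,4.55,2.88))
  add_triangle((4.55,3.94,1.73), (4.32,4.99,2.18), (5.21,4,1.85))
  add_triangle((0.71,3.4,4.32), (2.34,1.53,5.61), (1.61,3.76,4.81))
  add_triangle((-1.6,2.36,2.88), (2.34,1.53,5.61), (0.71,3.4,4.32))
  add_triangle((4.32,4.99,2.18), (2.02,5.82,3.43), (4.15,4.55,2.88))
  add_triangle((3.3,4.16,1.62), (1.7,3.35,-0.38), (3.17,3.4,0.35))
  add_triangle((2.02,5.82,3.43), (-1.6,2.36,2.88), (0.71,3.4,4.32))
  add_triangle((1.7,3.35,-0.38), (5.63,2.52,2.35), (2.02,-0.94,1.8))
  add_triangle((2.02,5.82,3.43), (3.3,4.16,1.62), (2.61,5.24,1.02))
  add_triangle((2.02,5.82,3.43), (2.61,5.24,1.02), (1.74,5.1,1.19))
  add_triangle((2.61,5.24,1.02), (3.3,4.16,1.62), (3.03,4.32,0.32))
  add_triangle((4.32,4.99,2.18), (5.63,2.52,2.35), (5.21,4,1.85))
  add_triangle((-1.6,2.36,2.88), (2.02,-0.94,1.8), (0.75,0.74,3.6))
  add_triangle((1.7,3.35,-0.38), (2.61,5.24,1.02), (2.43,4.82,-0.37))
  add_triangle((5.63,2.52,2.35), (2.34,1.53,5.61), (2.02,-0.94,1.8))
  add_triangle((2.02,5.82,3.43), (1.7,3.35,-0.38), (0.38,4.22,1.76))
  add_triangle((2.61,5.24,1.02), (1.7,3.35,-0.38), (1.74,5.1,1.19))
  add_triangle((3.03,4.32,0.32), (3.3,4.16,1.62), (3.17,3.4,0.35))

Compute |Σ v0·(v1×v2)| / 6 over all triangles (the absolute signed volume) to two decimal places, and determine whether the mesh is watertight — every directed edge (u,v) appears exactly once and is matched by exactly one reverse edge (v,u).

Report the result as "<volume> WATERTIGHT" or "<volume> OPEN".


64.25 WATERTIGHT

Per-triangle v0·(v1×v2)/6:
  t1: +0.4011
  t2: +1.2411
  t3: +0.3092
  t4: +1.2925
  t5: +0.0899
  t6: +2.5702
  t7: +1.5924
  t8: +0.9901
  t9: -7.0335
  t10: -0.6475
  t11: +3.2728
  t12: +0.2255
  t13: +20.2004
  t14: -1.0150
  t15: +1.8680
  t16: -0.8592
  t17: -0.3151
  t18: +3.1589
  t19: +0.7180
  t20: +0.7697
  t21: +1.7399
  t22: -0.1026
  t23: +2.3397
  t24: +0.0844
  t25: +1.6762
  t26: +4.2119
  t27: +2.3955
  t28: -1.1989
  t29: +4.7561
  t30: -0.4391
  t31: +3.0853
  t32: +1.4540
  t33: +1.1801
  t34: +1.5209
  t35: -0.0158
  t36: -0.0095
  t37: +8.4509
  t38: +2.8560
  t39: +0.7159
  t40: +0.7147
Σ = +64.2453 → |volume| = 64.25

Directed edges: 120 total, each appears once with its reverse present → watertight.


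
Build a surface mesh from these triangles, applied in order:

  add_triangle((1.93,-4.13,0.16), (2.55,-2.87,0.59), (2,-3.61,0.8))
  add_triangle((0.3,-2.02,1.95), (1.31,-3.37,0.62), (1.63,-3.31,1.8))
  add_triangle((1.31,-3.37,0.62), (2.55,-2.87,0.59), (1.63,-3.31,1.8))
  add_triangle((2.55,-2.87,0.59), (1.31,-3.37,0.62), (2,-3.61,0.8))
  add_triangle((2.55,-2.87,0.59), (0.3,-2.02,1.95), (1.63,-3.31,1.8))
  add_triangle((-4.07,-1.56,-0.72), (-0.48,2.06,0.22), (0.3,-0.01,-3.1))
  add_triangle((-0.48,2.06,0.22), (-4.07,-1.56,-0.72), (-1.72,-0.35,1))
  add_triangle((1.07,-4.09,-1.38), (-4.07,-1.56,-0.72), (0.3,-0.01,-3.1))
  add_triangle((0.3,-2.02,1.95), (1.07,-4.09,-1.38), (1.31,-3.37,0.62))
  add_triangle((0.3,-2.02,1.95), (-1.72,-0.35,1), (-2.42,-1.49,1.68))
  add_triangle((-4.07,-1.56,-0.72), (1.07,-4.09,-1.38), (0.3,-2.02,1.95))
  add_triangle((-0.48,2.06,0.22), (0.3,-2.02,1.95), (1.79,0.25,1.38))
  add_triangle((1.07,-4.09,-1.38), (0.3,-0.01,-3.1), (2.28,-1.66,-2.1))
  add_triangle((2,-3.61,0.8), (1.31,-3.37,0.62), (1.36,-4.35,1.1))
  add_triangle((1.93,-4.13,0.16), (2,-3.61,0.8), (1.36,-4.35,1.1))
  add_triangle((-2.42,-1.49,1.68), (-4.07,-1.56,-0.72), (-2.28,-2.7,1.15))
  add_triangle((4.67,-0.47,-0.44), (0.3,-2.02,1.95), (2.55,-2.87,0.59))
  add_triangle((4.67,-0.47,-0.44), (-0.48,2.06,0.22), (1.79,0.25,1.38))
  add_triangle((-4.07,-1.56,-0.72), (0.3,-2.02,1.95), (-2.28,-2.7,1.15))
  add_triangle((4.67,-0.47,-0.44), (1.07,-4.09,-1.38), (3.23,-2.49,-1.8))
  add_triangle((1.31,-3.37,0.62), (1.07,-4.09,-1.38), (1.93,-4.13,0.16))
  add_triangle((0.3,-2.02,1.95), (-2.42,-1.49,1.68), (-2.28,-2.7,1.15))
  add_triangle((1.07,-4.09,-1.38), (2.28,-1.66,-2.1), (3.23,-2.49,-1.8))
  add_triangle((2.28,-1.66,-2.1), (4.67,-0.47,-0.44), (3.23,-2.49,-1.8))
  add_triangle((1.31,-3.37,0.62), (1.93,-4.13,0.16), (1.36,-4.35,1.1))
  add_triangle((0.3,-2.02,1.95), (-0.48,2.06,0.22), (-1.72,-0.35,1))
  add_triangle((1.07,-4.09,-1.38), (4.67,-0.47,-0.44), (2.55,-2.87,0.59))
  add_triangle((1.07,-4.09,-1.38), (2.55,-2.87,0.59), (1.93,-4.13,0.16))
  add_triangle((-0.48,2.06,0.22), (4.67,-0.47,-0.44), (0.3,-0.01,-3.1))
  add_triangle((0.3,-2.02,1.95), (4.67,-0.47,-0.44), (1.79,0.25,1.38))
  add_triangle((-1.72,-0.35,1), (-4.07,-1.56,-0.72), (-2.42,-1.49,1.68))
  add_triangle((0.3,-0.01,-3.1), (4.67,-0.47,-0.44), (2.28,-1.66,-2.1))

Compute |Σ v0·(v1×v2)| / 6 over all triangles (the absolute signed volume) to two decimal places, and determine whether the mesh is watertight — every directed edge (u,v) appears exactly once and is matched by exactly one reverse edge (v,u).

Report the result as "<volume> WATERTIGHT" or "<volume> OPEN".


67.50 WATERTIGHT

Per-triangle v0·(v1×v2)/6:
  t1: +0.4461
  t2: +0.6290
  t3: +0.9476
  t4: -0.0887
  t5: +0.1619
  t6: +4.7736
  t7: +1.9214
  t8: +9.4920
  t9: +1.0421
  t10: +0.4446
  t11: +8.0632
  t12: +1.4536
  t13: +3.5839
  t14: -0.1257
  t15: +0.5064
  t16: +2.0187
  t17: +2.7381
  t18: +2.3663
  t19: -0.1001
  t20: +2.4805
  t21: +0.5639
  t22: +1.5132
  t23: +1.4991
  t24: +1.5113
  t25: -0.0569
  t26: +1.2788
  t27: +5.1754
  t28: +1.0028
  t29: +4.8124
  t30: +3.0608
  t31: +0.9398
  t32: +3.4498
Σ = +67.5048 → |volume| = 67.50

Directed edges: 96 total, each appears once with its reverse present → watertight.


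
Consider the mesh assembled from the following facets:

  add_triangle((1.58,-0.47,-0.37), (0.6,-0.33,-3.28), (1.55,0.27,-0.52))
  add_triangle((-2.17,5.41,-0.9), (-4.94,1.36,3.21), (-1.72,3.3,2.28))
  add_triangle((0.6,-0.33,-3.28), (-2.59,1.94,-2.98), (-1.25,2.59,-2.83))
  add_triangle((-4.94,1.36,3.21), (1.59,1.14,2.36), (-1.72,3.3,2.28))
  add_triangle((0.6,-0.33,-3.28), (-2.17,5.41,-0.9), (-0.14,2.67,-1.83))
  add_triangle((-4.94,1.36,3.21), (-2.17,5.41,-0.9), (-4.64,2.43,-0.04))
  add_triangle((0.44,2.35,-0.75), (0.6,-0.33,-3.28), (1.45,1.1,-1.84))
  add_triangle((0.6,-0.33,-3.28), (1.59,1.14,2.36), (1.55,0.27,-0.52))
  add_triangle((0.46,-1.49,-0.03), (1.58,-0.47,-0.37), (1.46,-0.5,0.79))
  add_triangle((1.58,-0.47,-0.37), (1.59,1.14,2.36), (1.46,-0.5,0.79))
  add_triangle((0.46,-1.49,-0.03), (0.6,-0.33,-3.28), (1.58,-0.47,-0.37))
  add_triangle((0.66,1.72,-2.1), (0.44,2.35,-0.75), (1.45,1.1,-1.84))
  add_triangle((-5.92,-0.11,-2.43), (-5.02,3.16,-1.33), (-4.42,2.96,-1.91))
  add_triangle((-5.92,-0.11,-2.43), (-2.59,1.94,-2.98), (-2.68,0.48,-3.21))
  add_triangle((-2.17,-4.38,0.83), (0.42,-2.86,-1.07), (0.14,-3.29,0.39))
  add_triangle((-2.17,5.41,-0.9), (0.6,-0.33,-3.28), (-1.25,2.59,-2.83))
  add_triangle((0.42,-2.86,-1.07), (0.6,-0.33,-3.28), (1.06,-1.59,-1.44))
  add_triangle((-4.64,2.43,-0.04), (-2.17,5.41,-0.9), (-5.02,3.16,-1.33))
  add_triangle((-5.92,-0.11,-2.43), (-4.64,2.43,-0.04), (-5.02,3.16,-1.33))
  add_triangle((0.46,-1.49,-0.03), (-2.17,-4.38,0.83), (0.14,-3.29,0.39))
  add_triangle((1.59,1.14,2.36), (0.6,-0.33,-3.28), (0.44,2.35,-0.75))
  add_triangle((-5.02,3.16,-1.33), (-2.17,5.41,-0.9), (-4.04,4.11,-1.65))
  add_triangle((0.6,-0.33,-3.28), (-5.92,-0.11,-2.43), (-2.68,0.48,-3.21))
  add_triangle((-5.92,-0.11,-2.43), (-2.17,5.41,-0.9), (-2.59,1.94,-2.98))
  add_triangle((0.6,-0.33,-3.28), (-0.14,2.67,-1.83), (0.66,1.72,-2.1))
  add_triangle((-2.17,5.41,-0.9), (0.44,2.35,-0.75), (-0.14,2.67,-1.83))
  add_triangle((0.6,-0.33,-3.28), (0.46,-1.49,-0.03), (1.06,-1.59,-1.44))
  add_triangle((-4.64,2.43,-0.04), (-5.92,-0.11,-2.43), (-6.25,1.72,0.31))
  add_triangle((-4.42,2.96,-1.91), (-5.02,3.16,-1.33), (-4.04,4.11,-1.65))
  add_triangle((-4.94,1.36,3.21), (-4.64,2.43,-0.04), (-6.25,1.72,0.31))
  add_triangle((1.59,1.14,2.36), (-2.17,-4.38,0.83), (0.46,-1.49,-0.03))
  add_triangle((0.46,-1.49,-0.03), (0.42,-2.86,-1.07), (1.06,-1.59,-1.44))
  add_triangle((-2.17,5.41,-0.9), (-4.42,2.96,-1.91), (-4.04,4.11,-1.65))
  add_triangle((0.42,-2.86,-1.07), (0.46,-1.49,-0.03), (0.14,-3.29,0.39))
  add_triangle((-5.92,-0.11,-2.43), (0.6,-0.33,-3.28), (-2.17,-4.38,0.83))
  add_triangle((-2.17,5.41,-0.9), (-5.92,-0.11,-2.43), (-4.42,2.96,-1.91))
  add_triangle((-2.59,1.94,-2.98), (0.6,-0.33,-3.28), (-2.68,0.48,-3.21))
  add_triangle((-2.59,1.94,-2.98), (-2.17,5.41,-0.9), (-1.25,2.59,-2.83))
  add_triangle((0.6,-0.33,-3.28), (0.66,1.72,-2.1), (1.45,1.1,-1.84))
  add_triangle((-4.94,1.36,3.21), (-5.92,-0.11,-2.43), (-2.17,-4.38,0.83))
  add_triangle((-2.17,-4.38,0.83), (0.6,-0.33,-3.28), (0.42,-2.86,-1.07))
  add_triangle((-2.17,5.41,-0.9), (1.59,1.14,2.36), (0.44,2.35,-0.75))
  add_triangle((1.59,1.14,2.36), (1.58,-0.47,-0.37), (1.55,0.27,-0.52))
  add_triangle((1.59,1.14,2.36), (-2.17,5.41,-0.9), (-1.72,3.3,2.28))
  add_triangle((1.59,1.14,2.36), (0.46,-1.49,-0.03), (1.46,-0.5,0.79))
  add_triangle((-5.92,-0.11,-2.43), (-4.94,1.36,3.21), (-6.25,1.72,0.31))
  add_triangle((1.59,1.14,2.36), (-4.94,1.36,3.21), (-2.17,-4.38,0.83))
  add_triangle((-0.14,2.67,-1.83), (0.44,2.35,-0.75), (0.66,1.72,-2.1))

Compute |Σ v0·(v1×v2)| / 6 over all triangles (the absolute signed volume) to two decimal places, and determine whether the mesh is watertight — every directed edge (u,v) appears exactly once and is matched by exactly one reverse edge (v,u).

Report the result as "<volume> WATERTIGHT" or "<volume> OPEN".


162.67 WATERTIGHT

Per-triangle v0·(v1×v2)/6:
  t1: +0.6107
  t2: +9.9815
  t3: +2.7625
  t4: +6.3865
  t5: +2.2150
  t6: +9.9131
  t7: -1.2636
  t8: +0.3616
  t9: +0.4020
  t10: +0.5280
  t11: +1.1218
  t12: +0.5587
  t13: +2.5001
  t14: +3.1369
  t15: +1.7697
  t16: +1.6464
  t17: +1.0214
  t18: +3.8906
  t19: +4.1714
  t20: -0.1994
  t21: +2.5312
  t22: +1.5350
  t23: +2.5535
  t24: +10.2901
  t25: +0.9316
  t26: +1.4262
  t27: -0.2885
  t28: +3.7608
  t29: +0.8826
  t30: +3.5614
  t31: +2.4870
  t32: +0.3050
  t33: +0.2402
  t34: +0.2726
  t35: +15.6781
  t36: -0.4869
  t37: +2.6243
  t38: +3.4136
  t39: +0.9817
  t40: +24.8919
  t41: +3.5838
  t42: +3.8413
  t43: +0.5927
  t44: +6.1333
  t45: +0.3719
  t46: +5.3700
  t47: +13.1520
  t48: +0.5182
Σ = +162.6697 → |volume| = 162.67

Directed edges: 144 total, each appears once with its reverse present → watertight.


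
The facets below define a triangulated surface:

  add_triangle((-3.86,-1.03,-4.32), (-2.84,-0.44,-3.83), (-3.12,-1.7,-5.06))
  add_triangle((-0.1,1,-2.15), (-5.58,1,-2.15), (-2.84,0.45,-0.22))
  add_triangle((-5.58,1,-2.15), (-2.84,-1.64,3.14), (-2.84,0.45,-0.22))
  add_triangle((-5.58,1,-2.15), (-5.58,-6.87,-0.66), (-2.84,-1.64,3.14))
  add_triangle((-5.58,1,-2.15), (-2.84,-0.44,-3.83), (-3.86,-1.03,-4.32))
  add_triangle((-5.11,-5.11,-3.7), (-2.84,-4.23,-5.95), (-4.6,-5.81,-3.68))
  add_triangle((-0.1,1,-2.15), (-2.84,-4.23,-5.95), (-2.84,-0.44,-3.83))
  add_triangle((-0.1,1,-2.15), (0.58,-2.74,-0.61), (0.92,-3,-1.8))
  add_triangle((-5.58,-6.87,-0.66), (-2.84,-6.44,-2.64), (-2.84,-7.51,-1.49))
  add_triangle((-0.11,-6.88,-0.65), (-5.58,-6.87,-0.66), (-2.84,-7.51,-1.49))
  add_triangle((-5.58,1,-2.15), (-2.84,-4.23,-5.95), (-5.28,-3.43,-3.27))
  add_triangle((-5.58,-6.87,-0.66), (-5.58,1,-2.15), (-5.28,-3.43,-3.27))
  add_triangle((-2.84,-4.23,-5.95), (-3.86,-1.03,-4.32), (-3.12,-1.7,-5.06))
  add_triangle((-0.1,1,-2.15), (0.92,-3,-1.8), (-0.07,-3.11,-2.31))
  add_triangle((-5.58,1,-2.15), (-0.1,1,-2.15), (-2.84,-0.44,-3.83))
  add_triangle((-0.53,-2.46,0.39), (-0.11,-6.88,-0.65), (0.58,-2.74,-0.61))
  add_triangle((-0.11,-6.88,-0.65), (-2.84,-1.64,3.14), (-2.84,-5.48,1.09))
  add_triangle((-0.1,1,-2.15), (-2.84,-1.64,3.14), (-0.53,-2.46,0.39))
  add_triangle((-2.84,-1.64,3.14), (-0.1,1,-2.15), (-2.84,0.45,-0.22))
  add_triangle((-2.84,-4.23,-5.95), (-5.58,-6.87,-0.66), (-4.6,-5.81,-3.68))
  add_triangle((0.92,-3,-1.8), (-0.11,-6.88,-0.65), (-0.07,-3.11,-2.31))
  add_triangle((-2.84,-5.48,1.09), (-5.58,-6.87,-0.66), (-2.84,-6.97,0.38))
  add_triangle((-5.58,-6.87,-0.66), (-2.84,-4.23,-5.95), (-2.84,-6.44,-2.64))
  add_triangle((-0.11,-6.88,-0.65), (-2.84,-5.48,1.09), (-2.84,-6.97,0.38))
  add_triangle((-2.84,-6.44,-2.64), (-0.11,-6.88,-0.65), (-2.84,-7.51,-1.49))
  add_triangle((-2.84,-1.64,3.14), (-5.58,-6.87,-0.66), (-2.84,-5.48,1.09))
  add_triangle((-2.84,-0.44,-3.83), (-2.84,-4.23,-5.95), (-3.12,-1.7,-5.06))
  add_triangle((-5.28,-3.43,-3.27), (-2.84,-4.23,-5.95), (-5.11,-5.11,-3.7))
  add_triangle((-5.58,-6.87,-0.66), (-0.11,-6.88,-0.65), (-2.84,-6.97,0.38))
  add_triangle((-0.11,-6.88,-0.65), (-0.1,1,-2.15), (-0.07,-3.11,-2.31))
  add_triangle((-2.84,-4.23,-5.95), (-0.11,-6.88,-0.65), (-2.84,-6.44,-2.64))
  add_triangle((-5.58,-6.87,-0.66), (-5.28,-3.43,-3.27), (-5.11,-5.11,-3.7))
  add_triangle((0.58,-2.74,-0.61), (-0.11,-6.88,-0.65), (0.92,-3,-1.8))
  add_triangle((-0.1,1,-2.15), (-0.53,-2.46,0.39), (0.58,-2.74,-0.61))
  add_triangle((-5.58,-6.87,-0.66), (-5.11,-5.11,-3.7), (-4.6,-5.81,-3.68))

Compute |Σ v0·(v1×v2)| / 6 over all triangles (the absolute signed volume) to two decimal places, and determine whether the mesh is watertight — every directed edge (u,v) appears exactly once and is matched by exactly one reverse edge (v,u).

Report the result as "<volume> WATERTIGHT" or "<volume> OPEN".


158.30 OPEN

Per-triangle v0·(v1×v2)/6:
  t1: +0.6843
  t2: +0.6827
  t3: +1.5151
  t4: +28.0132
  t5: +1.8806
  t6: +3.5990
  t7: +4.6340
  t8: -0.2510
  t9: +5.4408
  t10: +4.8614
  t11: +14.3168
  t12: +15.1076
  t13: +1.9563
  t14: +1.4535
  t15: +4.3621
  t16: +0.2477
  t17: +5.2118
  t18: -2.4028
  t19: -0.5541
  t20: +1.3738
  t21: +2.2731
  t22: +3.2856
  t23: +13.7964
  t24: +1.7526
  t25: +3.8867
  t26: +8.8737
  t27: -0.3083
  t28: +5.4800
  t29: +6.5482
  t30: +0.2160
  t31: +10.9613
  t32: +5.9336
  t33: +0.6951
  t34: -1.0906
  t35: +3.8672
Σ = +158.3029 → |volume| = 158.30

Directed edges: 105 total; 9 unmatched, e.g. (-3.86,-1.03,-4.32)→(-5.58,1,-2.15) → open.


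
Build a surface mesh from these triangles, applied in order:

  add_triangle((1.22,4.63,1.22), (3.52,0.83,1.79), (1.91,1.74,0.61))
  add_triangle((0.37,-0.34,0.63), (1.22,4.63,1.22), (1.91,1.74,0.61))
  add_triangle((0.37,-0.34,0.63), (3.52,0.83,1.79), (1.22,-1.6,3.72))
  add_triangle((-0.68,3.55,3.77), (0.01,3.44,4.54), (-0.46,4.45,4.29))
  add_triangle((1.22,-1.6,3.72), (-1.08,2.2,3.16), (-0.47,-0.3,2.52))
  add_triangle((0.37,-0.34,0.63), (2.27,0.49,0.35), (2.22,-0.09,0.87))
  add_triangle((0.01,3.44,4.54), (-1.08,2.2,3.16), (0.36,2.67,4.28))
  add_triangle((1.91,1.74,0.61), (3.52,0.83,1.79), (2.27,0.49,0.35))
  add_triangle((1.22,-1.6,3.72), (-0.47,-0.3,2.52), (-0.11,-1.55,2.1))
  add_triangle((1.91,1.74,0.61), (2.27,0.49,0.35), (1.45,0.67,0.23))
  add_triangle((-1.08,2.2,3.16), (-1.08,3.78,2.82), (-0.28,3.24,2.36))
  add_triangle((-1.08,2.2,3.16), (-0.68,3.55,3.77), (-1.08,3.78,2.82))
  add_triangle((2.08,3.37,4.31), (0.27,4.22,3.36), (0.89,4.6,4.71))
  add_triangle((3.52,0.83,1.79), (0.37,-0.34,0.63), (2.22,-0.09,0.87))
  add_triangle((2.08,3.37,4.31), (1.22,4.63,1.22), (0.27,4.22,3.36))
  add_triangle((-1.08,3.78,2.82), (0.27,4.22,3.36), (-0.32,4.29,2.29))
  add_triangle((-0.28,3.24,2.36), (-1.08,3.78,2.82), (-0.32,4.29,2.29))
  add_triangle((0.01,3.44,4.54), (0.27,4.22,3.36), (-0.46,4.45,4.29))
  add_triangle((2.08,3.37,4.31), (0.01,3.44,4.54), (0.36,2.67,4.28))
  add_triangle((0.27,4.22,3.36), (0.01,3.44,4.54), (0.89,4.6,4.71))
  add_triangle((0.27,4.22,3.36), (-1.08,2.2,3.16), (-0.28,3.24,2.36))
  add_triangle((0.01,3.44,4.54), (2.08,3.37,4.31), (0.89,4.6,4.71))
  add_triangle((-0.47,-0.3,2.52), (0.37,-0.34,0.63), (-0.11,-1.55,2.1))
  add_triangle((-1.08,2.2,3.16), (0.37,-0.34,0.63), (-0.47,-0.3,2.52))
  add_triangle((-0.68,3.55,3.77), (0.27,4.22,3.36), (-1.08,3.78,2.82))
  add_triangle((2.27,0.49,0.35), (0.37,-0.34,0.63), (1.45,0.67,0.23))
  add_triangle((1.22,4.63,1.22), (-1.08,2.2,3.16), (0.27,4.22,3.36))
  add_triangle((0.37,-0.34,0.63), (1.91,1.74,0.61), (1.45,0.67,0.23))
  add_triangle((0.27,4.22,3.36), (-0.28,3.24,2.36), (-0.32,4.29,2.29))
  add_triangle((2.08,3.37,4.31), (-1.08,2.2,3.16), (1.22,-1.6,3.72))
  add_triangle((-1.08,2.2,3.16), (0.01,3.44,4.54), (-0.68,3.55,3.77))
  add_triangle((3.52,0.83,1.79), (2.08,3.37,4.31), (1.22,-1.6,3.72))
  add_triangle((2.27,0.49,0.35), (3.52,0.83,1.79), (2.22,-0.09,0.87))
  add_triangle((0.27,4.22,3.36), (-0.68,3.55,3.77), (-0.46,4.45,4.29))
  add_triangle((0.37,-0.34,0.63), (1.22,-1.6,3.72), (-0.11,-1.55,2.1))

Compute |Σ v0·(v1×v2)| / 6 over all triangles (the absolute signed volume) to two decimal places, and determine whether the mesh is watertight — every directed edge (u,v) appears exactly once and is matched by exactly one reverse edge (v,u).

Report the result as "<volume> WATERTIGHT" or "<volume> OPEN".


Per-triangle v0·(v1×v2)/6:
  t1: +1.3740
  t2: -0.7523
  t3: +0.2876
  t4: +0.3784
  t5: +1.8323
  t6: -0.0396
  t7: +0.5228
  t8: +0.6181
  t9: +0.9080
  t10: +0.0394
  t11: -0.6016
  t12: +0.6388
  t13: +0.6919
  t14: +0.2239
  t15: +4.2912
  t16: +0.9673
  t17: -0.3378
  t18: +0.8330
  t19: +0.9254
  t20: +0.9094
  t21: -0.6713
  t22: +1.5461
  t23: -0.2348
  t24: -0.4729
  t25: +0.9981
  t26: -0.0784
  t27: +1.2027
  t28: -0.1563
  t29: -0.2940
  t30: +8.3250
  t31: +0.6716
  t32: +8.8379
  t33: +0.2826
  t34: -0.0177
  t35: +0.0997
Σ = +33.7488 → |volume| = 33.75

Directed edges: 105 total; 9 unmatched, e.g. (1.22,4.63,1.22)→(3.52,0.83,1.79) → open.

33.75 OPEN


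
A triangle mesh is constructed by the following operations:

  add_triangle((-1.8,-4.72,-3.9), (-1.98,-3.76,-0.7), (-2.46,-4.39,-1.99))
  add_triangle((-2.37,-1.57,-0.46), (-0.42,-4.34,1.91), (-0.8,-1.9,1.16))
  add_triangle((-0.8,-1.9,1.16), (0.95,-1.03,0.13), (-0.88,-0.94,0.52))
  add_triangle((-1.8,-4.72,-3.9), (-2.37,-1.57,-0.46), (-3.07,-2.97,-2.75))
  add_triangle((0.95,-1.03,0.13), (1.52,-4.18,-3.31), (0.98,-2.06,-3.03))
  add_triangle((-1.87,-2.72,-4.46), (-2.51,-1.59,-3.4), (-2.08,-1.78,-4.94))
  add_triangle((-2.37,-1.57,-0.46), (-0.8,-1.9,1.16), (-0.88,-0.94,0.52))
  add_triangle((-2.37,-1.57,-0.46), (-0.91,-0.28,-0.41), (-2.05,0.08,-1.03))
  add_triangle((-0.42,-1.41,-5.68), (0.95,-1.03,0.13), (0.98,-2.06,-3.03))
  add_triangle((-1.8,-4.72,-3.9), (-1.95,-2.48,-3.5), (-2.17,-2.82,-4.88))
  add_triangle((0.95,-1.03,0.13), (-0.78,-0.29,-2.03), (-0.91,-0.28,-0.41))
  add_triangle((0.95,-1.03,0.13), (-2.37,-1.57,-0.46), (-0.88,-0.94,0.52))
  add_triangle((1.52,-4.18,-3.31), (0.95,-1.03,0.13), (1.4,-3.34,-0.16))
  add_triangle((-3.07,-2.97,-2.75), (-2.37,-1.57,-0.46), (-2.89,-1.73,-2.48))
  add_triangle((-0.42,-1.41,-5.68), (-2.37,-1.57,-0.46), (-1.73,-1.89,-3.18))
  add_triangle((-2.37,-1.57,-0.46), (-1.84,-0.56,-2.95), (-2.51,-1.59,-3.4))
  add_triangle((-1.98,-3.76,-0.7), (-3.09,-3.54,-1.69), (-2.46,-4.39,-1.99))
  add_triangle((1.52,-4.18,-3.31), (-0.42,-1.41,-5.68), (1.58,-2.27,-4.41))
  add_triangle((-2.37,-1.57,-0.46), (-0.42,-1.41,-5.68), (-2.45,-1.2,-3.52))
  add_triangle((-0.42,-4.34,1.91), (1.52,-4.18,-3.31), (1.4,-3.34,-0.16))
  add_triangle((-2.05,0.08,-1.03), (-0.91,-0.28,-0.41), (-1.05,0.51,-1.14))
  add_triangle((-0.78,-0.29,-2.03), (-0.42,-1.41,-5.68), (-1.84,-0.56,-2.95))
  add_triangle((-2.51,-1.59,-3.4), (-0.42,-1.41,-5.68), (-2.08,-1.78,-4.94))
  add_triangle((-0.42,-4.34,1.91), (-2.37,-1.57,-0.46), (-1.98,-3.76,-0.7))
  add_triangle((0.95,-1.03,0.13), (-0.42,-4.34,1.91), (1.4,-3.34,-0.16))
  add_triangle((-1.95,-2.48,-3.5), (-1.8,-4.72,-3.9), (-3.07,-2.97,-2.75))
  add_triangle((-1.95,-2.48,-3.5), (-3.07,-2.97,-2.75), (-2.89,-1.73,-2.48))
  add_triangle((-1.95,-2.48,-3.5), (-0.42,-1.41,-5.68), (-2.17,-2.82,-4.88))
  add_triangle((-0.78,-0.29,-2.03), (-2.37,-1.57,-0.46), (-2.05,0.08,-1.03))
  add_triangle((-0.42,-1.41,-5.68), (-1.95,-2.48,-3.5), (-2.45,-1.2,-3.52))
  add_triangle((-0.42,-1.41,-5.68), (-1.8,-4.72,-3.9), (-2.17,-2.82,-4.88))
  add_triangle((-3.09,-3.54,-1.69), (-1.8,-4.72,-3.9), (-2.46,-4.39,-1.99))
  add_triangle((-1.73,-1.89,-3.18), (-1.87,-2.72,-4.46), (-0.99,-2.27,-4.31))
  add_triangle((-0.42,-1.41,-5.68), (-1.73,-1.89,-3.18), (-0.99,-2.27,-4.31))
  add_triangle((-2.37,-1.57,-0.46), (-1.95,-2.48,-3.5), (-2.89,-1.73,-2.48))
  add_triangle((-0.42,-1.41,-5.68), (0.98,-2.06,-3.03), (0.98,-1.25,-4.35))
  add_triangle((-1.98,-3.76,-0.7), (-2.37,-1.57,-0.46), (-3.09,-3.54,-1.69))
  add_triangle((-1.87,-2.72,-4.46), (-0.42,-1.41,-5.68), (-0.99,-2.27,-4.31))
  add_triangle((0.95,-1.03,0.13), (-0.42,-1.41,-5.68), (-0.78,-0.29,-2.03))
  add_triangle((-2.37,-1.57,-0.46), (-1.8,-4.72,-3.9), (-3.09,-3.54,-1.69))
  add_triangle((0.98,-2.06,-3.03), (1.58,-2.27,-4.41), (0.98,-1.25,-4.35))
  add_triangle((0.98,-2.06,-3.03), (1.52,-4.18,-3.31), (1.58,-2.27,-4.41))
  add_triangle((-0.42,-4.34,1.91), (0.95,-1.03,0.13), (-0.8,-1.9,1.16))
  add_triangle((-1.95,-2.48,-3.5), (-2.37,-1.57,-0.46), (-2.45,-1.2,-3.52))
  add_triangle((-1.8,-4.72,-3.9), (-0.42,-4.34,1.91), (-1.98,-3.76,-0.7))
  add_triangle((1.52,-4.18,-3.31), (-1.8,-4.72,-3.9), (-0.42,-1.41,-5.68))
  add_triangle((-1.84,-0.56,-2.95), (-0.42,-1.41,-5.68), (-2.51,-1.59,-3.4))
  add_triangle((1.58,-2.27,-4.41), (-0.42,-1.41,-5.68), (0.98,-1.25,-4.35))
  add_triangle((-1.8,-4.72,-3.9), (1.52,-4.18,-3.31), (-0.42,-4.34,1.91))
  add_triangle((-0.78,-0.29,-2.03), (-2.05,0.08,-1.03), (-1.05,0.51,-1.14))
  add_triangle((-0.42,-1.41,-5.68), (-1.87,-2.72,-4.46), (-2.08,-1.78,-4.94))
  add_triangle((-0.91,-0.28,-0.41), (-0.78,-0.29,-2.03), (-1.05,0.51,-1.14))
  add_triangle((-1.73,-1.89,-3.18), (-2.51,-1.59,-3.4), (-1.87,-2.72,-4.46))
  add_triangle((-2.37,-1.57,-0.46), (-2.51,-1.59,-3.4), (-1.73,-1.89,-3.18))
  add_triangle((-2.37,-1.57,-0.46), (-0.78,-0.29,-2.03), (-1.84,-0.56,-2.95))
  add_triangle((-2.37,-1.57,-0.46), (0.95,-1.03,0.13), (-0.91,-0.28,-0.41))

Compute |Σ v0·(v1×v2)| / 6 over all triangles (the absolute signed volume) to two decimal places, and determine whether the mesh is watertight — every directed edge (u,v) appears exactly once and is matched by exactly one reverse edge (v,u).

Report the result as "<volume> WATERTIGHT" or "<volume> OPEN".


Per-triangle v0·(v1×v2)/6:
  t1: +0.7845
  t2: +1.0325
  t3: -0.1001
  t4: +1.6884
  t5: +0.7129
  t6: +0.9906
  t7: +0.1883
  t8: -0.0520
  t9: -0.0465
  t10: +0.7652
  t11: -0.3344
  t12: -0.4604
  t13: +0.8740
  t14: +0.8667
  t15: -0.3737
  t16: +0.6836
  t17: +0.8051
  t18: +4.0964
  t19: -2.2964
  t20: +4.1498
  t21: -0.0585
  t22: +0.2257
  t23: -0.0271
  t24: +2.4325
  t25: +0.8346
  t26: +1.9774
  t27: +0.9231
  t28: -0.1840
  t29: +1.0105
  t30: +2.8176
  t31: +4.1238
  t32: +1.4777
  t33: -0.1357
  t34: -0.9989
  t35: -1.1282
  t36: -1.4176
  t37: +0.8682
  t38: +0.7248
  t39: -0.4430
  t40: +0.5748
  t41: -0.2895
  t42: -0.3150
  t43: +0.1018
  t44: +1.9505
  t45: +4.6995
  t46: +11.0738
  t47: +1.5138
  t48: +1.1412
  t49: +13.3240
  t50: +0.3296
  t51: +1.8108
  t52: -0.2171
  t53: +0.1028
  t54: +0.9377
  t55: -0.2567
  t56: -0.1599
Σ = +63.3193 → |volume| = 63.32

Directed edges: 168 total, each appears once with its reverse present → watertight.

63.32 WATERTIGHT


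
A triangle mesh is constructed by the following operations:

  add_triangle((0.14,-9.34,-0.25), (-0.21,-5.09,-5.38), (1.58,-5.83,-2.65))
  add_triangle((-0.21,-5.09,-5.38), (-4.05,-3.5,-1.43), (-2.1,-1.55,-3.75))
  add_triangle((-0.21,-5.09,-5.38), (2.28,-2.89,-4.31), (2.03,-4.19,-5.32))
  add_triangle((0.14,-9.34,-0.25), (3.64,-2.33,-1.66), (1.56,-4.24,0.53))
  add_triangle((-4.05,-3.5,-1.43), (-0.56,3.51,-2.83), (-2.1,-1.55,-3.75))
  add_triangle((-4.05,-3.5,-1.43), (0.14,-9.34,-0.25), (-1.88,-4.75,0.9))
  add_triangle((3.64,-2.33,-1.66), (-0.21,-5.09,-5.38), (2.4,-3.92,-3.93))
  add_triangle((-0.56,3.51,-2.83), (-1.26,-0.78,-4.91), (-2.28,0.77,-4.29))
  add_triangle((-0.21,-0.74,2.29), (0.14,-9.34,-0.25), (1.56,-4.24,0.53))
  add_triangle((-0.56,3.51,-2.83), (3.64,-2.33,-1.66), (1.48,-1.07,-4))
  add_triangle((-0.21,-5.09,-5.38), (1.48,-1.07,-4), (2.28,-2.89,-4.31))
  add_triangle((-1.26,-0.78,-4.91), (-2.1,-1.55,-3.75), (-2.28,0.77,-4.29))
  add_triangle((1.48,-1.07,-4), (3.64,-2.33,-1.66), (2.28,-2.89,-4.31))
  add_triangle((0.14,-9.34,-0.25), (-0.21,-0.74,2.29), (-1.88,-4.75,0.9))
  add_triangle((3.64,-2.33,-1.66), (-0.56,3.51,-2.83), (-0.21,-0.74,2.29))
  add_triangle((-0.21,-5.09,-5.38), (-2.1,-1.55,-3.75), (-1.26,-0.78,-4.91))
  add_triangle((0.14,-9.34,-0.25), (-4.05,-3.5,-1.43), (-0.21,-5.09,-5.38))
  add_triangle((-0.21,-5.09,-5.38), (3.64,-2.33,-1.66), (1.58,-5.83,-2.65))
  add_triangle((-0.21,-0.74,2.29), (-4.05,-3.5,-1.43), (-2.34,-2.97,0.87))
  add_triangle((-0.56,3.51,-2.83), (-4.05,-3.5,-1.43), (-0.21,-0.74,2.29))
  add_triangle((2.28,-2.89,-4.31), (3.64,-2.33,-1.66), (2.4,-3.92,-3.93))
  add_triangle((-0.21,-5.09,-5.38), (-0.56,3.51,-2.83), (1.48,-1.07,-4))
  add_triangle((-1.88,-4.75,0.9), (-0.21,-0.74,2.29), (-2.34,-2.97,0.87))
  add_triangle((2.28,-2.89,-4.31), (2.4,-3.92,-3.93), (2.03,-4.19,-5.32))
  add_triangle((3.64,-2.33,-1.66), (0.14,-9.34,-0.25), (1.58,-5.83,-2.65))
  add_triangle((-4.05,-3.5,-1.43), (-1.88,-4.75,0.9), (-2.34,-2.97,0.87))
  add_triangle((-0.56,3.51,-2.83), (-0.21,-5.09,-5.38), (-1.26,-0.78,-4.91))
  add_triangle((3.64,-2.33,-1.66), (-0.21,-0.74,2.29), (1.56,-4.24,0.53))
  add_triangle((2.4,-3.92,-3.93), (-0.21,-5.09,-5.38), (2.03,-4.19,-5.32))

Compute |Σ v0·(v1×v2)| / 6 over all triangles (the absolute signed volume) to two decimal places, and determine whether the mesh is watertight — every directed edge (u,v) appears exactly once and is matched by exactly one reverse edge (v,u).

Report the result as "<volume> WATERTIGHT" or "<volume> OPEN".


Per-triangle v0·(v1×v2)/6:
  t1: +13.2953
  t2: +10.9164
  t3: +0.5319
  t4: +7.3328
  t5: +7.6402
  t6: +10.6184
  t7: +1.0684
  t8: +4.0180
  t9: +5.6021
  t10: +6.5868
  t11: +4.2164
  t12: +2.2721
  t13: +2.6424
  t14: +6.6622
  t15: +2.5585
  t16: +4.8572
  t17: +32.8920
  t18: +9.8920
  t19: +0.8730
  t20: +5.3812
  t21: +2.2683
  t22: +10.1715
  t23: +2.0021
  t24: +0.8674
  t25: +10.2837
  t26: +2.5779
  t27: +4.3692
  t28: +3.6563
  t29: +2.3356
Σ = +178.3894 → |volume| = 178.39

Directed edges: 87 total; 3 unmatched, e.g. (-0.56,3.51,-2.83)→(-2.1,-1.55,-3.75) → open.

178.39 OPEN


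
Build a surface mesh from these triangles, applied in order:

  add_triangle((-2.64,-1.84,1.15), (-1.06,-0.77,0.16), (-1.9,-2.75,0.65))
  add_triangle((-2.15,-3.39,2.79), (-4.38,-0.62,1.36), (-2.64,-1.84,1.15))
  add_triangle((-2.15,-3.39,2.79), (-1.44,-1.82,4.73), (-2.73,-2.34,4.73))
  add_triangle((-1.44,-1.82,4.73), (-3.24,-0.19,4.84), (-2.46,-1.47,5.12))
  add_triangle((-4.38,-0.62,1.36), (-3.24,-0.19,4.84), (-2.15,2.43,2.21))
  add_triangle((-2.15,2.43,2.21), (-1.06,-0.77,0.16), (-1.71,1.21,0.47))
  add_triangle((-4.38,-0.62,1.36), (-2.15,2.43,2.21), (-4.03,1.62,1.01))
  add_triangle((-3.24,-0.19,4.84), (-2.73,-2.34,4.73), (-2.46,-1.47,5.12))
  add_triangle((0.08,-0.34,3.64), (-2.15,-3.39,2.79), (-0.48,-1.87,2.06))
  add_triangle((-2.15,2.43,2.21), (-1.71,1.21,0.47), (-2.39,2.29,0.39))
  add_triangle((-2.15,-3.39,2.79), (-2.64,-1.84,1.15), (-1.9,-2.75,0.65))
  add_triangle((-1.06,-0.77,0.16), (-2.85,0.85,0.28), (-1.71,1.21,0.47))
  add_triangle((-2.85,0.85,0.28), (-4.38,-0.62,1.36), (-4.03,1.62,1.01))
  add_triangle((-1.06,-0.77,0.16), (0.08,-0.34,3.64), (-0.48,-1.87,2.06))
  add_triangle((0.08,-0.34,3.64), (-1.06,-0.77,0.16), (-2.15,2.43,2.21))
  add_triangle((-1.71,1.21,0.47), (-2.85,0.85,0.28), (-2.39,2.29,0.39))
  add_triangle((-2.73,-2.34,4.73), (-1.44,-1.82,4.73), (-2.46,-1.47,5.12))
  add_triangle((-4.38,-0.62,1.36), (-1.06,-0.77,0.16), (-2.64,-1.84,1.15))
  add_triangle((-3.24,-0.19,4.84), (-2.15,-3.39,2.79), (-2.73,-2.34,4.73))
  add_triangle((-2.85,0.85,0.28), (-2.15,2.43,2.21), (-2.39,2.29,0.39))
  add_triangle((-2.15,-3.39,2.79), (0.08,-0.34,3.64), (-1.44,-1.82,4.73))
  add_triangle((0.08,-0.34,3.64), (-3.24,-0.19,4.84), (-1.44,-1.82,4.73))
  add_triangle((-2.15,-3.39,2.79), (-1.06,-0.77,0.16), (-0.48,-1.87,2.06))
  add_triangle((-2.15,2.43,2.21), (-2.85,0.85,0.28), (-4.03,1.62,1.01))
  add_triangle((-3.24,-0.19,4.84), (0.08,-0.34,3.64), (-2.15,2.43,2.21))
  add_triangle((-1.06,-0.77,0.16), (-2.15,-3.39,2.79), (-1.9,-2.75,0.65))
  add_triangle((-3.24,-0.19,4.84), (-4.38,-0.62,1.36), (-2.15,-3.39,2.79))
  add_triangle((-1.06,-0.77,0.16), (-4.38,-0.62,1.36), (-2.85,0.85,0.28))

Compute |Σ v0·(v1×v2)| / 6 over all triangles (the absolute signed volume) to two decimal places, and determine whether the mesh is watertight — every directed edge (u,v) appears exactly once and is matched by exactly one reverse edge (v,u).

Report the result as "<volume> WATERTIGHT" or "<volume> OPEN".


Per-triangle v0·(v1×v2)/6:
  t1: +0.1869
  t2: +1.5279
  t3: +1.8226
  t4: +0.4918
  t5: +7.3504
  t6: -0.6674
  t7: +2.9481
  t8: +1.2345
  t9: +1.2533
  t10: -0.3454
  t11: +1.3106
  t12: -0.1744
  t13: +0.7465
  t14: -0.8418
  t15: -2.7081
  t16: -0.1746
  t17: +0.8780
  t18: +0.3305
  t19: +1.6453
  t20: +1.3656
  t21: +1.0823
  t22: +3.0434
  t23: +0.0207
  t24: +0.1248
  t25: +5.0027
  t26: -0.4793
  t27: +9.0524
  t28: +0.4285
Σ = +36.4557 → |volume| = 36.46

Directed edges: 84 total, each appears once with its reverse present → watertight.

36.46 WATERTIGHT
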